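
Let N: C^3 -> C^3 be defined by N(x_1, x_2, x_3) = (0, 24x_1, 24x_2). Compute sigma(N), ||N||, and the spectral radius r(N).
sigma(N) = {0}; ||N|| = 24; r(N) = 0. (N is nilpotent with N^3 = 0.)

On C^3, N is a strictly lower-triangular matrix with 24 on the subdiagonal and zeros elsewhere, so its characteristic polynomial is lambda^3 and every eigenvalue is 0: sigma(N) = {0}. For the operator norm, N e_i = 24e_{i+1} for i = 1, ..., 2 and N e_3 = 0, so the singular values of N are 24 (with multiplicity 2) and 0; hence ||N|| = 24. The spectral radius r(N) = max|lambda| = 0. Note ||N|| > r(N) — characteristic of non-normal nilpotent operators. Indeed N^3 = 0.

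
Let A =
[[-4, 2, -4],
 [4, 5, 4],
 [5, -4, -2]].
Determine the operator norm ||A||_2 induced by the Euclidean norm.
||A||_2 ≈ 8.4699 (= sqrt(largest eigenvalue of A^T A))

||A||_2 = sigma_max(A) = sqrt(lambda_max(A^T A)). Form the symmetric matrix M = A^T A =
[[57, -8, 22],
 [-8, 45, 20],
 [22, 20, 36]].
Its characteristic polynomial (trace, sum of principal 2x2 minors, determinant of M give the coefficients) is
  p(λ) = det(λ I - M) = λ^3 - 138λ^2 + 5289λ - 38416.
No integer candidate from the rational root theorem (±divisors of 38416) is a root, so the roots are irrational. The cubic discriminant is Δ = 1938207744 > 0, so there are three distinct real roots. p(9) = -1264 and p(10) = 1674 have opposite signs, so a root lies in (9, 10); Newton's method refines it to λ ≈ 9.4211. p(56) = 616 and p(57) = -112 have opposite signs, so a root lies in (56, 57); Newton's method refines it to λ ≈ 56.8403. p(71) = -644 and p(72) = 248 have opposite signs, so a root lies in (71, 72); Newton's method refines it to λ ≈ 71.7386. Check (Vieta): the three roots sum to 138, matching tr M = 138.
So the eigenvalues of A^T A are ≈ 9.4211, 56.8403, 71.7386 (all ≥ 0, as they must be for A^T A). The largest is λ_max ≈ 71.7386, hence ||A||_2 = sqrt(λ_max) ≈ 8.4699.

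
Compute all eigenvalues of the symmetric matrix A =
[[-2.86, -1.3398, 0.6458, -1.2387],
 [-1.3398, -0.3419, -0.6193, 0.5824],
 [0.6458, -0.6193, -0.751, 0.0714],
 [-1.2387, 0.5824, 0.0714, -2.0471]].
sigma(A) ≈ {-4, -2, -1, 1}

A is real symmetric, so its spectrum consists of real eigenvalues. Expanding the characteristic polynomial of the displayed matrix gives
  det(λ I - A) = p(λ) = λ^4 + (6)λ^3 + (7)λ^2 + (-6)λ + (-8).
Solving p(λ) = 0 yields eigenvalues ≈ -4, -2, -1, 1. (A is shown rounded to 4 decimals, so these recover the underlying integer eigenvalues to within that precision.)
Verification: the trace of A = -6 equals the sum of eigenvalues -6, and det(A) ≈ -7.9997 matches the eigenvalue product -8.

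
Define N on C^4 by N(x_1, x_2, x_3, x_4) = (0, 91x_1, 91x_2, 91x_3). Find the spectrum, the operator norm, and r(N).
sigma(N) = {0}; ||N|| = 91; r(N) = 0. (N is nilpotent with N^4 = 0.)

On C^4, N is a strictly lower-triangular matrix with 91 on the subdiagonal and zeros elsewhere, so its characteristic polynomial is lambda^4 and every eigenvalue is 0: sigma(N) = {0}. For the operator norm, N e_i = 91e_{i+1} for i = 1, ..., 3 and N e_4 = 0, so the singular values of N are 91 (with multiplicity 3) and 0; hence ||N|| = 91. The spectral radius r(N) = max|lambda| = 0. Note ||N|| > r(N) — characteristic of non-normal nilpotent operators. Indeed N^4 = 0.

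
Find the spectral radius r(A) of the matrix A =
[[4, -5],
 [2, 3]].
r(A) = sqrt(22) ≈ 4.6904

The eigenvalues of A are the roots of its characteristic polynomial. With M = A (coefficients from the trace and determinant):
  p(λ) = det(λ I - M) = λ^2 - 7λ + 22.
For λ^2 - 7λ + 22 the discriminant is -39. It is negative, so the roots are the complex-conjugate pair λ = 7/2 ± (sqrt(39)/2) i ≈ 3.5 ± 3.1225i. For a conjugate pair the product of the roots equals the constant term, so |λ|^2 = 22 and |λ| = sqrt(22) ≈ 4.6904.
Thus the eigenvalues (to 4 decimals) are 3.5 ± 3.1225i (modulus 4.6904). The spectral radius is the largest modulus: r(A) = sqrt(22) ≈ 4.6904. (Cross-check: r(A) ≤ ||A||_2 ≈ 6.5309; equality holds whenever A is normal, though it can also hold for some non-normal A.)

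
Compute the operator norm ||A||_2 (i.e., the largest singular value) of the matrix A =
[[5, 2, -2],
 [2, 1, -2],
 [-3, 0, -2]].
||A||_2 ≈ 6.6831 (= sqrt(largest eigenvalue of A^T A))

||A||_2 = sigma_max(A) = sqrt(lambda_max(A^T A)). Form the symmetric matrix M = A^T A =
[[38, 12, -8],
 [12, 5, -6],
 [-8, -6, 12]].
Its characteristic polynomial (trace, sum of principal 2x2 minors, determinant of M give the coefficients) is
  p(λ) = det(λ I - M) = λ^3 - 55λ^2 + 462λ - 16.
No integer candidate from the rational root theorem (±divisors of 16) is a root, so the roots are irrational. The cubic discriminant is Δ = 247886756 > 0, so there are three distinct real roots. p(0) = -16 and p(1) = 392 have opposite signs, so a root lies in (0, 1); Newton's method refines it to λ ≈ 0.0348. p(10) = 104 and p(11) = -258 have opposite signs, so a root lies in (10, 11); Newton's method refines it to λ ≈ 10.3011. p(44) = -984 and p(45) = 524 have opposite signs, so a root lies in (44, 45); Newton's method refines it to λ ≈ 44.6642. Check (Vieta): the three roots sum to 55, matching tr M = 55.
So the eigenvalues of A^T A are ≈ 0.0348, 10.3011, 44.6642 (all ≥ 0, as they must be for A^T A). The largest is λ_max ≈ 44.6642, hence ||A||_2 = sqrt(λ_max) ≈ 6.6831.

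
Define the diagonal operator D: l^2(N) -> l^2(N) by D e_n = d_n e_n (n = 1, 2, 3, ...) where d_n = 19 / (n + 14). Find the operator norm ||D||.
||D|| = 19/15 (attained at n = 1)

For D diagonal, ||D|| = sup_n |d_n| = sup_n 19/(n + 14). This is positive and strictly decreasing in n, so the supremum is attained at n = 1: d_1 = 19/(1 + 14) = 19/15. Hence ||D|| = 19/15.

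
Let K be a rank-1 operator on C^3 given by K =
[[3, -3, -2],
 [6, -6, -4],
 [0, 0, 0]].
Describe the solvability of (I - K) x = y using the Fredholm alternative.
(I - K) is invertible (det(I - K) = 4 ≠ 0), so for every y in C^3 the equation (I - K) x = y has a unique solution.

K has rank 1, so it is an outer product K = u v^T: every row of K is a multiple of one row vector. Reading off the entries, u = (-1, -2, 0) and v = (-3, 3, 2) (row i of K equals u_i·v^T). A rank-one matrix u v^T satisfies K u = u (v·u) and kills the (2)-dimensional subspace v^⊥, so its characteristic polynomial is lambda^2 (lambda - v·u) with v·u = tr K = -3. Hence the eigenvalues of I - K are 1 (multiplicity 2) and 1 - (-3) = 4, so det(I - K) = 4. (Direct check: I - K =
[[-2, 3, 2],
 [-6, 7, 4],
 [0, 0, 1]]
has determinant 4.) The finite-dimensional Fredholm alternative says: either (I - K) is invertible, or ker(I - K) ≠ {0} and then range(I - K) = ker((I - K)^*)^⊥, with dim ker(I - K) = dim ker((I - K)^*). Since det(I - K) ≠ 0, 1 is not an eigenvalue of K and ker(I - K) = {0}, so we are in the first case: for every y there is a unique x = (I - K)^(-1) y. Explicitly, by the Sherman–Morrison formula, (I - u v^T)^(-1) = I + u v^T/(1 - v·u), i.e. (I - K)^(-1) = I + K/(4).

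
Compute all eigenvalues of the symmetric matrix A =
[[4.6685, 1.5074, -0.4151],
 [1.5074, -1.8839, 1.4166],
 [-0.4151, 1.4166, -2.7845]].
sigma(A) ≈ {-4, -1, 5}

A is real symmetric, so its spectrum consists of real eigenvalues. Expanding the characteristic polynomial of the displayed matrix gives
  det(λ I - A) = p(λ) = λ^3 + (0)λ^2 + (-21)λ + (-20).
Solving p(λ) = 0 yields eigenvalues ≈ -4, -1, 5. (A is shown rounded to 4 decimals, so these recover the underlying integer eigenvalues to within that precision.)
Verification: the trace of A = 0 equals the sum of eigenvalues 0, and det(A) ≈ 20.0000 matches the eigenvalue product 20.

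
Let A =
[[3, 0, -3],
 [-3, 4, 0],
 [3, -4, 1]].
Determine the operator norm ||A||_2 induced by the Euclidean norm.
||A||_2 ≈ 7.325 (= sqrt(largest eigenvalue of A^T A))

||A||_2 = sigma_max(A) = sqrt(lambda_max(A^T A)). Form the symmetric matrix M = A^T A =
[[27, -24, -6],
 [-24, 32, -4],
 [-6, -4, 10]].
Its characteristic polynomial (trace, sum of principal 2x2 minors, determinant of M give the coefficients) is
  p(λ) = det(λ I - M) = λ^3 - 69λ^2 + 826λ - 144.
No integer candidate from the rational root theorem (±divisors of 144) is a root, so the roots are irrational. The cubic discriminant is Δ = 952023524 > 0, so there are three distinct real roots. p(0) = -144 and p(1) = 614 have opposite signs, so a root lies in (0, 1); Newton's method refines it to λ ≈ 0.1769. p(15) = 96 and p(16) = -496 have opposite signs, so a root lies in (15, 16); Newton's method refines it to λ ≈ 15.1675. p(53) = -1310 and p(54) = 720 have opposite signs, so a root lies in (53, 54); Newton's method refines it to λ ≈ 53.6555. Check (Vieta): the three roots sum to 69, matching tr M = 69.
So the eigenvalues of A^T A are ≈ 0.1769, 15.1675, 53.6555 (all ≥ 0, as they must be for A^T A). The largest is λ_max ≈ 53.6555, hence ||A||_2 = sqrt(λ_max) ≈ 7.325.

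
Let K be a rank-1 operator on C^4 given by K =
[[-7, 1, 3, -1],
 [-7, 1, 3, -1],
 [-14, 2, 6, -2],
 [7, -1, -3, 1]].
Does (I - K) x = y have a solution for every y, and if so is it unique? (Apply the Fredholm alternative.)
(I - K) is singular (det(I - K) = 0, i.e. 1 ∈ sigma(K)). (I - K) x = y is solvable iff y ⊥ ker((I - K)^*) = span{(-7, 1, 3, -1)}, i.e. iff -7y_1 + y_2 + 3y_3 - y_4 = 0. When solvable, the solutions are x = y + c·(1, 1, 2, -1), c arbitrary (ker(I - K) = span{(1, 1, 2, -1)}, dimension 1).

K has rank 1, so it is an outer product K = u v^T: every row of K is a multiple of one row vector. Reading off the entries, u = (1, 1, 2, -1) and v = (-7, 1, 3, -1) (row i of K equals u_i·v^T). A rank-one matrix u v^T satisfies K u = u (v·u) and kills the (3)-dimensional subspace v^⊥, so its characteristic polynomial is lambda^3 (lambda - v·u) with v·u = tr K = 1. Hence the eigenvalues of I - K are 1 (multiplicity 3) and 1 - (1) = 0, so det(I - K) = 0. (Direct check: I - K =
[[8, -1, -3, 1],
 [7, 0, -3, 1],
 [14, -2, -5, 2],
 [-7, 1, 3, 0]]
has determinant 0.) So 1 is an eigenvalue of K and (I - K) is not invertible. The finite-dimensional Fredholm alternative says: either (I - K) is invertible, or ker(I - K) ≠ {0} and then range(I - K) = ker((I - K)^*)^⊥, with dim ker(I - K) = dim ker((I - K)^*). We are in the second case, so we need both kernels. Kernel of I - K: (I - K) u = u - u (v·u) = u - u = 0, so ker(I - K) = span{u} = span{(1, 1, 2, -1)} (it is exactly 1-dimensional because rank(I - K) = 3). Kernel of the adjoint: K is real, so (I - K)^* = I - K^T = I - v u^T, and (I - v u^T) v = v - v (u·v) = 0; hence ker((I - K)^*) = span{v} = span{(-7, 1, 3, -1)}. Therefore (I - K) x = y is solvable iff <y, v> = 0, i.e. iff -7y_1 + y_2 + 3y_3 - y_4 = 0. When this holds, K y = u (v·y) = 0, so (I - K) y = y and x = y is a particular solution; the full solution set is the line x = y + c·u = y + c·(1, 1, 2, -1), c ∈ C.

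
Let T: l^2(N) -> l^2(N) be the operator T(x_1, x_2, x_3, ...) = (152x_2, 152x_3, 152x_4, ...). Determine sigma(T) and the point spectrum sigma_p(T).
sigma(T) = closed disk {z in C : |z| ≤ 152}; sigma_p(T) = open disk {z in C : |z| < 152}

Note T = 152·V where V is the unit left shift (V x)_k = x_{k+1}; so sigma(T) = 152·sigma(V) and ||T|| = 152||V||. ||T x||^2 = 23104sum_{k≥2} |x_k|^2 ≤ 23104||x||^2, with equality on {x : x_1 = 0}, so ||T|| = 152. For any lambda with |lambda| < 152, set r = lambda/152 (|r| < 1); the vector x = (1, r, r^2, ...) is in l^2 and satisfies T x = 152(r, r^2, ...) = lambda x, so lambda is an eigenvalue. On the boundary |lambda| = 152 the geometric series diverges, so no l^2 eigenvector exists, but these lambda lie in the approximate point spectrum. Hence sigma(T) is the closed disk of radius 152 and sigma_p(T) is the open disk.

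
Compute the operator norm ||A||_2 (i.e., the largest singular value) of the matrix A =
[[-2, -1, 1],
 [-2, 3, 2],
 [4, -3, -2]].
||A||_2 ≈ 6.7973 (= sqrt(largest eigenvalue of A^T A))

||A||_2 = sigma_max(A) = sqrt(lambda_max(A^T A)). Form the symmetric matrix M = A^T A =
[[24, -16, -14],
 [-16, 19, 11],
 [-14, 11, 9]].
Its characteristic polynomial (trace, sum of principal 2x2 minors, determinant of M give the coefficients) is
  p(λ) = det(λ I - M) = λ^3 - 52λ^2 + 270λ - 100.
No integer candidate from the rational root theorem (±divisors of 100) is a root, so the roots are irrational. The cubic discriminant is Δ = 87148400 > 0, so there are three distinct real roots. p(0) = -100 and p(1) = 119 have opposite signs, so a root lies in (0, 1); Newton's method refines it to λ ≈ 0.4011. p(5) = 75 and p(6) = -136 have opposite signs, so a root lies in (5, 6); Newton's method refines it to λ ≈ 5.3958. p(46) = -376 and p(47) = 1545 have opposite signs, so a root lies in (46, 47); Newton's method refines it to λ ≈ 46.2031. Check (Vieta): the three roots sum to 52, matching tr M = 52.
So the eigenvalues of A^T A are ≈ 0.4011, 5.3958, 46.2031 (all ≥ 0, as they must be for A^T A). The largest is λ_max ≈ 46.2031, hence ||A||_2 = sqrt(λ_max) ≈ 6.7973.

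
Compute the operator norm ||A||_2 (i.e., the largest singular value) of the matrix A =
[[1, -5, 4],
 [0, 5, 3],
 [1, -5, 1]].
||A||_2 ≈ 8.8591 (= sqrt(largest eigenvalue of A^T A))

||A||_2 = sigma_max(A) = sqrt(lambda_max(A^T A)). Form the symmetric matrix M = A^T A =
[[2, -10, 5],
 [-10, 75, -10],
 [5, -10, 26]].
Its characteristic polynomial (trace, sum of principal 2x2 minors, determinant of M give the coefficients) is
  p(λ) = det(λ I - M) = λ^3 - 103λ^2 + 1927λ - 225.
No integer candidate from the rational root theorem (±divisors of 225) is a root, so the roots are irrational. The cubic discriminant is Δ = 10591394304 > 0, so there are three distinct real roots. p(0) = -225 and p(1) = 1600 have opposite signs, so a root lies in (0, 1); Newton's method refines it to λ ≈ 0.1175. p(24) = 519 and p(25) = -800 have opposite signs, so a root lies in (24, 25); Newton's method refines it to λ ≈ 24.3989. p(78) = -2019 and p(79) = 2224 have opposite signs, so a root lies in (78, 79); Newton's method refines it to λ ≈ 78.4836. Check (Vieta): the three roots sum to 103, matching tr M = 103.
So the eigenvalues of A^T A are ≈ 0.1175, 24.3989, 78.4836 (all ≥ 0, as they must be for A^T A). The largest is λ_max ≈ 78.4836, hence ||A||_2 = sqrt(λ_max) ≈ 8.8591.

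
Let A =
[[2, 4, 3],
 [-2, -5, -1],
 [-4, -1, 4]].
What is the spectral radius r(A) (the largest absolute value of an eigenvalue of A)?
r(A) ≈ 3.6612

The eigenvalues of A are the roots of its characteristic polynomial. With M = A (coefficients from the trace, the sum of principal 2x2 minors, and det A):
  p(λ) = det(λ I - M) = λ^3 - λ^2 - 3λ + 48.
No integer candidate from the rational root theorem (±divisors of 48) is a root, so the roots are irrational. The cubic discriminant is Δ = -59307 < 0, so there is one real root and a complex-conjugate pair. p(-4) = -20 and p(-3) = 21 have opposite signs, so a root lies in (-4, -3); Newton's method refines it to λ ≈ -3.581. Dividing out (λ - (-3.581)) leaves approximately λ^2 - 4.581λ + 13.4042. For λ^2 - 4.581λ + 13.4042 the discriminant is -32.6317. It is negative, so the remaining roots are the complex-conjugate pair λ ≈ 2.2905 ± 2.8562i. Their product equals the constant term, so |λ|^2 ≈ 13.4042 and |λ| ≈ 3.6612.
Thus the eigenvalues (to 4 decimals) are -3.581 (modulus 3.581); 2.2905 ± 2.8562i (modulus 3.6612). The spectral radius is the largest modulus: r(A) ≈ 3.6612. (Cross-check: r(A) ≤ ||A||_2 ≈ 7.6282; equality holds whenever A is normal, though it can also hold for some non-normal A.)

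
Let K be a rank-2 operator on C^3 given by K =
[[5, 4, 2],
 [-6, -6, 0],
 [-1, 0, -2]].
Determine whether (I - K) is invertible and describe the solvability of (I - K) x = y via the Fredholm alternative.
(I - K) is invertible (det(I - K) = 2 ≠ 0), so for every y in C^3 the equation (I - K) x = y has a unique solution.

K has rank 2 and factors as K = U V^T = u1 v1^T + u2 v2^T with u1 = (1, 0, -1), v1 = (3, 2, 2), u2 = (-1, 3, -1), v2 = (-2, -2, 0) (multiplying out reproduces the displayed K). The nonzero eigenvalues of U V^T coincide with those of the 2 x 2 matrix G = V^T U = [[v1·u1, v1·u2], [v2·u1, v2·u2]] = [[1, 1], [-2, -4]], and by the Sylvester determinant identity det(I_3 - U V^T) = det(I_2 - V^T U) = det([[0, -1], [2, 5]]) = (0)(5) - (-1)(2) = 2. (Direct check: I - K =
[[-4, -4, -2],
 [6, 7, 0],
 [1, 0, 3]]
has determinant 2.) The finite-dimensional Fredholm alternative says: either (I - K) is invertible, or ker(I - K) ≠ {0} and then range(I - K) = ker((I - K)^*)^⊥, with dim ker(I - K) = dim ker((I - K)^*). Since det(I - K) ≠ 0, 1 is not an eigenvalue of K and ker(I - K) = {0}, so we are in the first case: for every y there is a unique x = (I - K)^(-1) y. (Explicitly, by the Woodbury identity, (I - U V^T)^(-1) = I + U (I_2 - G)^(-1) V^T.)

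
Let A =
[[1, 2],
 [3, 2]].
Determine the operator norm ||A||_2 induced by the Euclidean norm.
||A||_2 = sqrt((18 + sqrt(260))/2) ≈ 4.1306 (= sqrt(largest eigenvalue of A^T A))

||A||_2 = sigma_max(A) = sqrt(lambda_max(A^T A)). Form the symmetric matrix M = A^T A =
[[10, 8],
 [8, 8]].
Its characteristic polynomial (trace, determinant of M give the coefficients) is
  p(λ) = det(λ I - M) = λ^2 - 18λ + 16.
For λ^2 - 18λ + 16 the discriminant is 260. It is nonnegative but not a perfect square, so the roots are real and irrational: λ = (18 ± sqrt(260))/2 ≈ 17.0623, 0.9377.
So the eigenvalues of A^T A are ≈ 0.9377, 17.0623 (all ≥ 0, as they must be for A^T A). The largest is λ_max = (18 + sqrt(260))/2 ≈ 17.0623, hence ||A||_2 = sqrt(λ_max) = sqrt((18 + sqrt(260))/2) ≈ 4.1306.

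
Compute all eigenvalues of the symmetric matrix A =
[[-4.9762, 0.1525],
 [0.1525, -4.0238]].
sigma(A) ≈ {-5, -4}

A is real symmetric, so its spectrum consists of real eigenvalues. Expanding the characteristic polynomial of the displayed matrix gives
  det(λ I - A) = p(λ) = λ^2 + (9)λ + (20).
Solving p(λ) = 0 yields eigenvalues ≈ -5, -4. (A is shown rounded to 4 decimals, so these recover the underlying integer eigenvalues to within that precision.)
Verification: the trace of A = -9 equals the sum of eigenvalues -9, and det(A) ≈ 20.0000 matches the eigenvalue product 20.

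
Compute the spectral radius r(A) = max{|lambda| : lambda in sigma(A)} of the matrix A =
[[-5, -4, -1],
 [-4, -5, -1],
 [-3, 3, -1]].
r(A) = 9

The eigenvalues of A are the roots of its characteristic polynomial. With M = A (coefficients from the trace, the sum of principal 2x2 minors, and det A):
  p(λ) = det(λ I - M) = λ^3 + 11λ^2 + 19λ + 9.
By the rational root theorem any rational root is an integer divisor of 9. Testing λ = -9: p(-9) = -729 + 891 - 171 + 9 = 0, so λ = -9 is a root. Dividing out (λ + 9) leaves p(λ) = (λ + 9)(λ^2 + 2λ + 1). For λ^2 + 2λ + 1 the discriminant is 0. It is a perfect square (0^2), so the roots are rational: λ = (-2 ± 0)/2 = -1, -1.
Thus the eigenvalues (to 4 decimals) are -1 (modulus 1); -9 (modulus 9). The spectral radius is the largest modulus: r(A) = 9. (Cross-check: r(A) ≤ ||A||_2 ≈ 9.1122; equality holds whenever A is normal, though it can also hold for some non-normal A.)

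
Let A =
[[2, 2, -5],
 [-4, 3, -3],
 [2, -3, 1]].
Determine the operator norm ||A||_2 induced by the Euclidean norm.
||A||_2 ≈ 7.4744 (= sqrt(largest eigenvalue of A^T A))

||A||_2 = sigma_max(A) = sqrt(lambda_max(A^T A)). Form the symmetric matrix M = A^T A =
[[24, -14, 4],
 [-14, 22, -22],
 [4, -22, 35]].
Its characteristic polynomial (trace, sum of principal 2x2 minors, determinant of M give the coefficients) is
  p(λ) = det(λ I - M) = λ^3 - 81λ^2 + 1442λ - 2116.
No integer candidate from the rational root theorem (±divisors of 2116) is a root, so the roots are irrational. The cubic discriminant is Δ = 1478682292 > 0, so there are three distinct real roots. p(1) = -754 and p(2) = 452 have opposite signs, so a root lies in (1, 2); Newton's method refines it to λ ≈ 1.6101. p(23) = 368 and p(24) = -340 have opposite signs, so a root lies in (23, 24); Newton's method refines it to λ ≈ 23.5235. p(55) = -1456 and p(56) = 236 have opposite signs, so a root lies in (55, 56); Newton's method refines it to λ ≈ 55.8664. Check (Vieta): the three roots sum to 81, matching tr M = 81.
So the eigenvalues of A^T A are ≈ 1.6101, 23.5235, 55.8664 (all ≥ 0, as they must be for A^T A). The largest is λ_max ≈ 55.8664, hence ||A||_2 = sqrt(λ_max) ≈ 7.4744.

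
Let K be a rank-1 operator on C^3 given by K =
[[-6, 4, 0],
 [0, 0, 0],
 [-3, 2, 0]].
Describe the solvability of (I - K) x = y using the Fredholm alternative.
(I - K) is invertible (det(I - K) = 7 ≠ 0), so for every y in C^3 the equation (I - K) x = y has a unique solution.

K has rank 1, so it is an outer product K = u v^T: every row of K is a multiple of one row vector. Reading off the entries, u = (-2, 0, -1) and v = (3, -2, 0) (row i of K equals u_i·v^T). A rank-one matrix u v^T satisfies K u = u (v·u) and kills the (2)-dimensional subspace v^⊥, so its characteristic polynomial is lambda^2 (lambda - v·u) with v·u = tr K = -6. Hence the eigenvalues of I - K are 1 (multiplicity 2) and 1 - (-6) = 7, so det(I - K) = 7. (Direct check: I - K =
[[7, -4, 0],
 [0, 1, 0],
 [3, -2, 1]]
has determinant 7.) The finite-dimensional Fredholm alternative says: either (I - K) is invertible, or ker(I - K) ≠ {0} and then range(I - K) = ker((I - K)^*)^⊥, with dim ker(I - K) = dim ker((I - K)^*). Since det(I - K) ≠ 0, 1 is not an eigenvalue of K and ker(I - K) = {0}, so we are in the first case: for every y there is a unique x = (I - K)^(-1) y. Explicitly, by the Sherman–Morrison formula, (I - u v^T)^(-1) = I + u v^T/(1 - v·u), i.e. (I - K)^(-1) = I + K/(7).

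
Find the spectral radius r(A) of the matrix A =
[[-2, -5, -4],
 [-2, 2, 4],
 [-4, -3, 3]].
r(A) ≈ 4.9233

The eigenvalues of A are the roots of its characteristic polynomial. With M = A (coefficients from the trace, the sum of principal 2x2 minors, and det A):
  p(λ) = det(λ I - M) = λ^3 - 3λ^2 - 18λ + 42.
No integer candidate from the rational root theorem (±divisors of 42) is a root, so the roots are irrational. The cubic discriminant is Δ = 23976 > 0, so there are three distinct real roots. p(-5) = -68 and p(-4) = 2 have opposite signs, so a root lies in (-5, -4); Newton's method refines it to λ ≈ -4.0367. p(2) = 2 and p(3) = -12 have opposite signs, so a root lies in (2, 3); Newton's method refines it to λ ≈ 2.1133. p(4) = -14 and p(5) = 2 have opposite signs, so a root lies in (4, 5); Newton's method refines it to λ ≈ 4.9233. Check (Vieta): the three roots sum to 3, matching tr M = 3.
Thus the eigenvalues (to 4 decimals) are -4.0367 (modulus 4.0367); 2.1133 (modulus 2.1133); 4.9233 (modulus 4.9233). The spectral radius is the largest modulus: r(A) ≈ 4.9233. (Cross-check: r(A) ≤ ||A||_2 ≈ 7.6849; equality holds whenever A is normal, though it can also hold for some non-normal A.)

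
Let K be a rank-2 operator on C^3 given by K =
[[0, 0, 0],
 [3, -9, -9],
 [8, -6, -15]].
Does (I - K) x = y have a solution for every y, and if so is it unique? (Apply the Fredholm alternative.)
(I - K) is invertible (det(I - K) = 106 ≠ 0), so for every y in C^3 the equation (I - K) x = y has a unique solution.

K has rank 2 and factors as K = U V^T = u1 v1^T + u2 v2^T with u1 = (0, 0, -3), v1 = (-2, 0, 3), u2 = (0, 3, 2), v2 = (1, -3, -3) (multiplying out reproduces the displayed K). The nonzero eigenvalues of U V^T coincide with those of the 2 x 2 matrix G = V^T U = [[v1·u1, v1·u2], [v2·u1, v2·u2]] = [[-9, 6], [9, -15]], and by the Sylvester determinant identity det(I_3 - U V^T) = det(I_2 - V^T U) = det([[10, -6], [-9, 16]]) = (10)(16) - (-6)(-9) = 106. (Direct check: I - K =
[[1, 0, 0],
 [-3, 10, 9],
 [-8, 6, 16]]
has determinant 106.) The finite-dimensional Fredholm alternative says: either (I - K) is invertible, or ker(I - K) ≠ {0} and then range(I - K) = ker((I - K)^*)^⊥, with dim ker(I - K) = dim ker((I - K)^*). Since det(I - K) ≠ 0, 1 is not an eigenvalue of K and ker(I - K) = {0}, so we are in the first case: for every y there is a unique x = (I - K)^(-1) y. (Explicitly, by the Woodbury identity, (I - U V^T)^(-1) = I + U (I_2 - G)^(-1) V^T.)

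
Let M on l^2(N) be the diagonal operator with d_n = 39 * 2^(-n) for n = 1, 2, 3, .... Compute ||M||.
||M|| = 39/2 (attained at n = 1)

For M diagonal, ||M|| = sup_n |d_n|. The sequence d_n = 39 * 2^(-n) is positive and strictly decreasing (ratio 2^(-1) < 1), so the supremum is d_1 = 39/2. Hence ||M|| = 39/2.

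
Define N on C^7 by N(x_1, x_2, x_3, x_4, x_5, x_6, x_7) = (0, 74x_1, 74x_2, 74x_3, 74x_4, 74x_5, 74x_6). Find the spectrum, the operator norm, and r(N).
sigma(N) = {0}; ||N|| = 74; r(N) = 0. (N is nilpotent with N^7 = 0.)

On C^7, N is a strictly lower-triangular matrix with 74 on the subdiagonal and zeros elsewhere, so its characteristic polynomial is lambda^7 and every eigenvalue is 0: sigma(N) = {0}. For the operator norm, N e_i = 74e_{i+1} for i = 1, ..., 6 and N e_7 = 0, so the singular values of N are 74 (with multiplicity 6) and 0; hence ||N|| = 74. The spectral radius r(N) = max|lambda| = 0. Note ||N|| > r(N) — characteristic of non-normal nilpotent operators. Indeed N^7 = 0.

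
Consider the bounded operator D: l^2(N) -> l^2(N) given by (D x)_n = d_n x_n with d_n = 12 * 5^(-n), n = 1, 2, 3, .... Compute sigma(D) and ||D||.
sigma(D) = {12 * 5^(-n) : n ≥ 1} ∪ {0}; ||D|| = 12/5

A bounded diagonal operator on l^2 with diagonal entries d_n has spectrum equal to the closure of {d_n : n ≥ 1}: every d_n is an eigenvalue (with eigenvector e_n), so {d_n} ⊂ sigma(D); the spectrum is closed, so its closure is too; and for lambda not in the closure, (D - lambda I) has bounded inverse (the diagonal entries 1/(d_n - lambda) are bounded). For our sequence d_n = 12 * 5^(-n), n = 1, 2, 3, ...:
  - {d_n} = {12 * 5^(-n) : n ≥ 1}; the only limit point is 0
  - closure = {12 * 5^(-n) : n ≥ 1} ∪ {0}
For the norm: a diagonal operator has ||D|| = sup_n |d_n|. Here d_n = 12 * 5^(-n) is positive and decreasing, so sup_n |d_n| = d_1 = 12/5. So ||D|| = 12/5.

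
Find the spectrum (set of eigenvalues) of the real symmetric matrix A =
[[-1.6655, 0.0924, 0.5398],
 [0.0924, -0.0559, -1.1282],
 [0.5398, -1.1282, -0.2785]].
sigma(A) ≈ {-2, -1, 1}

A is real symmetric, so its spectrum consists of real eigenvalues. Expanding the characteristic polynomial of the displayed matrix gives
  det(λ I - A) = p(λ) = λ^3 + (2)λ^2 + (-1)λ + (-2).
Solving p(λ) = 0 yields eigenvalues ≈ -2, -1, 1. (A is shown rounded to 4 decimals, so these recover the underlying integer eigenvalues to within that precision.)
Verification: the trace of A = -2 equals the sum of eigenvalues -2, and det(A) ≈ 2.0001 matches the eigenvalue product 2.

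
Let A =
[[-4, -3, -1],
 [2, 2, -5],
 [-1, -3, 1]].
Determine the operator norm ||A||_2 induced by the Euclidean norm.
||A||_2 ≈ 6.8983 (= sqrt(largest eigenvalue of A^T A))

||A||_2 = sigma_max(A) = sqrt(lambda_max(A^T A)). Form the symmetric matrix M = A^T A =
[[21, 19, -7],
 [19, 22, -10],
 [-7, -10, 27]].
Its characteristic polynomial (trace, sum of principal 2x2 minors, determinant of M give the coefficients) is
  p(λ) = det(λ I - M) = λ^3 - 70λ^2 + 1113λ - 2209.
No integer candidate from the rational root theorem (±divisors of 2209) is a root, so the roots are irrational. The cubic discriminant is Δ = 490326545 > 0, so there are three distinct real roots. p(2) = -255 and p(3) = 527 have opposite signs, so a root lies in (2, 3); Newton's method refines it to λ ≈ 2.309. p(20) = 51 and p(21) = -445 have opposite signs, so a root lies in (20, 21); Newton's method refines it to λ ≈ 20.1045. p(47) = -705 and p(48) = 527 have opposite signs, so a root lies in (47, 48); Newton's method refines it to λ ≈ 47.5865. Check (Vieta): the three roots sum to 70, matching tr M = 70.
So the eigenvalues of A^T A are ≈ 2.309, 20.1045, 47.5865 (all ≥ 0, as they must be for A^T A). The largest is λ_max ≈ 47.5865, hence ||A||_2 = sqrt(λ_max) ≈ 6.8983.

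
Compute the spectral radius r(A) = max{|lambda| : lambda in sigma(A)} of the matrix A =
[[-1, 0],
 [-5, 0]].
r(A) = 1

The eigenvalues of A are the roots of its characteristic polynomial. With M = A (coefficients from the trace and determinant):
  p(λ) = det(λ I - M) = λ^2 + λ.
For λ^2 + λ the discriminant is 1. It is a perfect square (1^2), so the roots are rational: λ = (-1 ± 1)/2 = 0, -1.
Thus the eigenvalues (to 4 decimals) are 0 (modulus 0); -1 (modulus 1). The spectral radius is the largest modulus: r(A) = 1. (Cross-check: r(A) ≤ ||A||_2 ≈ 5.099; equality holds whenever A is normal, though it can also hold for some non-normal A.)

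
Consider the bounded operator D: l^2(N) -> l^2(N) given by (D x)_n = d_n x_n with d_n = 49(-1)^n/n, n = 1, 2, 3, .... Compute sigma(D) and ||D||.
sigma(D) = {49(-1)^n/n : n ≥ 1} ∪ {0}; ||D|| = 49

A bounded diagonal operator on l^2 with diagonal entries d_n has spectrum equal to the closure of {d_n : n ≥ 1}: every d_n is an eigenvalue (with eigenvector e_n), so {d_n} ⊂ sigma(D); the spectrum is closed, so its closure is too; and for lambda not in the closure, (D - lambda I) has bounded inverse (the diagonal entries 1/(d_n - lambda) are bounded). For our sequence d_n = 49(-1)^n/n, n = 1, 2, 3, ...:
  - {d_n} = {49(-1)^n/n : n ≥ 1}; the only limit point is 0
  - closure = {49(-1)^n/n : n ≥ 1} ∪ {0}
For the norm: a diagonal operator has ||D|| = sup_n |d_n|. Here |d_n| = 49/n is decreasing, so sup_n |d_n| = |d_1| = 49. So ||D|| = 49.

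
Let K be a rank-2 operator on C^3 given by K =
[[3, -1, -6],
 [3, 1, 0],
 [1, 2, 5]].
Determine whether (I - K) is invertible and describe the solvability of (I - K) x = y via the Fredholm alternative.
(I - K) is invertible (det(I - K) = 24 ≠ 0), so for every y in C^3 the equation (I - K) x = y has a unique solution.

K has rank 2 and factors as K = U V^T = u1 v1^T + u2 v2^T with u1 = (3, 3, 1), v1 = (1, 0, -1), u2 = (-1, 1, 2), v2 = (0, 1, 3) (multiplying out reproduces the displayed K). The nonzero eigenvalues of U V^T coincide with those of the 2 x 2 matrix G = V^T U = [[v1·u1, v1·u2], [v2·u1, v2·u2]] = [[2, -3], [6, 7]], and by the Sylvester determinant identity det(I_3 - U V^T) = det(I_2 - V^T U) = det([[-1, 3], [-6, -6]]) = (-1)(-6) - (3)(-6) = 24. (Direct check: I - K =
[[-2, 1, 6],
 [-3, 0, 0],
 [-1, -2, -4]]
has determinant 24.) The finite-dimensional Fredholm alternative says: either (I - K) is invertible, or ker(I - K) ≠ {0} and then range(I - K) = ker((I - K)^*)^⊥, with dim ker(I - K) = dim ker((I - K)^*). Since det(I - K) ≠ 0, 1 is not an eigenvalue of K and ker(I - K) = {0}, so we are in the first case: for every y there is a unique x = (I - K)^(-1) y. (Explicitly, by the Woodbury identity, (I - U V^T)^(-1) = I + U (I_2 - G)^(-1) V^T.)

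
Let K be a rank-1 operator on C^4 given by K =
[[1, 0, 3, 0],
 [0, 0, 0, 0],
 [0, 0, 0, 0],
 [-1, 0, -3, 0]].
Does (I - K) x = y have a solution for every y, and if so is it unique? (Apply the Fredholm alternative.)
(I - K) is singular (det(I - K) = 0, i.e. 1 ∈ sigma(K)). (I - K) x = y is solvable iff y ⊥ ker((I - K)^*) = span{(1, 0, 3, 0)}, i.e. iff y_1 + 3y_3 = 0. When solvable, the solutions are x = y + c·(1, 0, 0, -1), c arbitrary (ker(I - K) = span{(1, 0, 0, -1)}, dimension 1).

K has rank 1, so it is an outer product K = u v^T: every row of K is a multiple of one row vector. Reading off the entries, u = (1, 0, 0, -1) and v = (1, 0, 3, 0) (row i of K equals u_i·v^T). A rank-one matrix u v^T satisfies K u = u (v·u) and kills the (3)-dimensional subspace v^⊥, so its characteristic polynomial is lambda^3 (lambda - v·u) with v·u = tr K = 1. Hence the eigenvalues of I - K are 1 (multiplicity 3) and 1 - (1) = 0, so det(I - K) = 0. (Direct check: I - K =
[[0, 0, -3, 0],
 [0, 1, 0, 0],
 [0, 0, 1, 0],
 [1, 0, 3, 1]]
has determinant 0.) So 1 is an eigenvalue of K and (I - K) is not invertible. The finite-dimensional Fredholm alternative says: either (I - K) is invertible, or ker(I - K) ≠ {0} and then range(I - K) = ker((I - K)^*)^⊥, with dim ker(I - K) = dim ker((I - K)^*). We are in the second case, so we need both kernels. Kernel of I - K: (I - K) u = u - u (v·u) = u - u = 0, so ker(I - K) = span{u} = span{(1, 0, 0, -1)} (it is exactly 1-dimensional because rank(I - K) = 3). Kernel of the adjoint: K is real, so (I - K)^* = I - K^T = I - v u^T, and (I - v u^T) v = v - v (u·v) = 0; hence ker((I - K)^*) = span{v} = span{(1, 0, 3, 0)}. Therefore (I - K) x = y is solvable iff <y, v> = 0, i.e. iff y_1 + 3y_3 = 0. When this holds, K y = u (v·y) = 0, so (I - K) y = y and x = y is a particular solution; the full solution set is the line x = y + c·u = y + c·(1, 0, 0, -1), c ∈ C.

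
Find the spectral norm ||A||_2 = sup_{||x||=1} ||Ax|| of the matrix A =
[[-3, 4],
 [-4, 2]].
||A||_2 = sqrt((45 + sqrt(1625))/2) ≈ 6.5311 (= sqrt(largest eigenvalue of A^T A))

||A||_2 = sigma_max(A) = sqrt(lambda_max(A^T A)). Form the symmetric matrix M = A^T A =
[[25, -20],
 [-20, 20]].
Its characteristic polynomial (trace, determinant of M give the coefficients) is
  p(λ) = det(λ I - M) = λ^2 - 45λ + 100.
For λ^2 - 45λ + 100 the discriminant is 1625. It is nonnegative but not a perfect square, so the roots are real and irrational: λ = (45 ± sqrt(1625))/2 ≈ 42.6556, 2.3444.
So the eigenvalues of A^T A are ≈ 2.3444, 42.6556 (all ≥ 0, as they must be for A^T A). The largest is λ_max = (45 + sqrt(1625))/2 ≈ 42.6556, hence ||A||_2 = sqrt(λ_max) = sqrt((45 + sqrt(1625))/2) ≈ 6.5311.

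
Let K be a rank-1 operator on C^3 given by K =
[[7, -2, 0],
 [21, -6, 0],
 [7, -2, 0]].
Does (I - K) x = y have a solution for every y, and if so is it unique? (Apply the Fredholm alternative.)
(I - K) is singular (det(I - K) = 0, i.e. 1 ∈ sigma(K)). (I - K) x = y is solvable iff y ⊥ ker((I - K)^*) = span{(7, -2, 0)}, i.e. iff 7y_1 - 2y_2 = 0. When solvable, the solutions are x = y + c·(1, 3, 1), c arbitrary (ker(I - K) = span{(1, 3, 1)}, dimension 1).

K has rank 1, so it is an outer product K = u v^T: every row of K is a multiple of one row vector. Reading off the entries, u = (1, 3, 1) and v = (7, -2, 0) (row i of K equals u_i·v^T). A rank-one matrix u v^T satisfies K u = u (v·u) and kills the (2)-dimensional subspace v^⊥, so its characteristic polynomial is lambda^2 (lambda - v·u) with v·u = tr K = 1. Hence the eigenvalues of I - K are 1 (multiplicity 2) and 1 - (1) = 0, so det(I - K) = 0. (Direct check: I - K =
[[-6, 2, 0],
 [-21, 7, 0],
 [-7, 2, 1]]
has determinant 0.) So 1 is an eigenvalue of K and (I - K) is not invertible. The finite-dimensional Fredholm alternative says: either (I - K) is invertible, or ker(I - K) ≠ {0} and then range(I - K) = ker((I - K)^*)^⊥, with dim ker(I - K) = dim ker((I - K)^*). We are in the second case, so we need both kernels. Kernel of I - K: (I - K) u = u - u (v·u) = u - u = 0, so ker(I - K) = span{u} = span{(1, 3, 1)} (it is exactly 1-dimensional because rank(I - K) = 2). Kernel of the adjoint: K is real, so (I - K)^* = I - K^T = I - v u^T, and (I - v u^T) v = v - v (u·v) = 0; hence ker((I - K)^*) = span{v} = span{(7, -2, 0)}. Therefore (I - K) x = y is solvable iff <y, v> = 0, i.e. iff 7y_1 - 2y_2 = 0. When this holds, K y = u (v·y) = 0, so (I - K) y = y and x = y is a particular solution; the full solution set is the line x = y + c·u = y + c·(1, 3, 1), c ∈ C.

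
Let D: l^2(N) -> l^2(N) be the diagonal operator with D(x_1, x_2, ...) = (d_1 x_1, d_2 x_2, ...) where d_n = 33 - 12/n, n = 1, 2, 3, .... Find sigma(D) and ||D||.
sigma(D) = {33 - 12/n : n ≥ 1} ∪ {33}; ||D|| = 33

A bounded diagonal operator on l^2 with diagonal entries d_n has spectrum equal to the closure of {d_n : n ≥ 1}: every d_n is an eigenvalue (with eigenvector e_n), so {d_n} ⊂ sigma(D); the spectrum is closed, so its closure is too; and for lambda not in the closure, (D - lambda I) has bounded inverse (the diagonal entries 1/(d_n - lambda) are bounded). For our sequence d_n = 33 - 12/n, n = 1, 2, 3, ...:
  - {d_n} = {33 - 12/n : n ≥ 1}; the only limit point is 33
  - closure = {33 - 12/n : n ≥ 1} ∪ {33}
For the norm: a diagonal operator has ||D|| = sup_n |d_n|. Here d_n = 33 - 12/n increases monotonically from d_1 = 21 toward 33, with all terms in [21, 33); so sup_n |d_n| = 33 (the supremum is the limit, not attained). So ||D|| = 33.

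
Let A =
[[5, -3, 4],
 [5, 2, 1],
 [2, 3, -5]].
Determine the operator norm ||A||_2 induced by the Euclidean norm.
||A||_2 ≈ 8.3141 (= sqrt(largest eigenvalue of A^T A))

||A||_2 = sigma_max(A) = sqrt(lambda_max(A^T A)). Form the symmetric matrix M = A^T A =
[[54, 1, 15],
 [1, 22, -25],
 [15, -25, 42]].
Its characteristic polynomial (trace, sum of principal 2x2 minors, determinant of M give the coefficients) is
  p(λ) = det(λ I - M) = λ^3 - 118λ^2 + 3529λ - 10404.
No integer candidate from the rational root theorem (±divisors of 10404) is a root, so the roots are irrational. The cubic discriminant is Δ = 4294056768 > 0, so there are three distinct real roots. p(3) = -852 and p(4) = 1888 have opposite signs, so a root lies in (3, 4); Newton's method refines it to λ ≈ 3.3027. p(45) = 576 and p(46) = -422 have opposite signs, so a root lies in (45, 46); Newton's method refines it to λ ≈ 45.5726. p(69) = -192 and p(70) = 1426 have opposite signs, so a root lies in (69, 70); Newton's method refines it to λ ≈ 69.1247. Check (Vieta): the three roots sum to 118, matching tr M = 118.
So the eigenvalues of A^T A are ≈ 3.3027, 45.5726, 69.1247 (all ≥ 0, as they must be for A^T A). The largest is λ_max ≈ 69.1247, hence ||A||_2 = sqrt(λ_max) ≈ 8.3141.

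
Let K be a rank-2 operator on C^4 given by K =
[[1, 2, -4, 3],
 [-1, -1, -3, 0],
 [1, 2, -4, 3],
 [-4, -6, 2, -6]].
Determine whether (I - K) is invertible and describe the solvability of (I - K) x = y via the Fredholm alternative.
(I - K) is invertible (det(I - K) = 52 ≠ 0), so for every y in C^4 the equation (I - K) x = y has a unique solution.

K has rank 2 and factors as K = U V^T = u1 v1^T + u2 v2^T with u1 = (1, 0, 1, -2), v1 = (2, 3, -1, 3), u2 = (-1, -1, -1, 0), v2 = (1, 1, 3, 0) (multiplying out reproduces the displayed K). The nonzero eigenvalues of U V^T coincide with those of the 2 x 2 matrix G = V^T U = [[v1·u1, v1·u2], [v2·u1, v2·u2]] = [[-5, -4], [4, -5]], and by the Sylvester determinant identity det(I_4 - U V^T) = det(I_2 - V^T U) = det([[6, 4], [-4, 6]]) = (6)(6) - (4)(-4) = 52. (Direct check: I - K =
[[0, -2, 4, -3],
 [1, 2, 3, 0],
 [-1, -2, 5, -3],
 [4, 6, -2, 7]]
has determinant 52.) The finite-dimensional Fredholm alternative says: either (I - K) is invertible, or ker(I - K) ≠ {0} and then range(I - K) = ker((I - K)^*)^⊥, with dim ker(I - K) = dim ker((I - K)^*). Since det(I - K) ≠ 0, 1 is not an eigenvalue of K and ker(I - K) = {0}, so we are in the first case: for every y there is a unique x = (I - K)^(-1) y. (Explicitly, by the Woodbury identity, (I - U V^T)^(-1) = I + U (I_2 - G)^(-1) V^T.)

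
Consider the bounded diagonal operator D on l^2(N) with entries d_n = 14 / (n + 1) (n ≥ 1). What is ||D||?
||D|| = 7 (attained at n = 1)

For D diagonal, ||D|| = sup_n |d_n| = sup_n 14/(n + 1). This is positive and strictly decreasing in n, so the supremum is attained at n = 1: d_1 = 14/(1 + 1) = 7. Hence ||D|| = 7.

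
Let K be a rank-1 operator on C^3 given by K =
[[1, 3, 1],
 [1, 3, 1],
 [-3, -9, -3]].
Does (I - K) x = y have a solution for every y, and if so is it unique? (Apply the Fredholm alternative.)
(I - K) is singular (det(I - K) = 0, i.e. 1 ∈ sigma(K)). (I - K) x = y is solvable iff y ⊥ ker((I - K)^*) = span{(1, 3, 1)}, i.e. iff y_1 + 3y_2 + y_3 = 0. When solvable, the solutions are x = y + c·(1, 1, -3), c arbitrary (ker(I - K) = span{(1, 1, -3)}, dimension 1).

K has rank 1, so it is an outer product K = u v^T: every row of K is a multiple of one row vector. Reading off the entries, u = (1, 1, -3) and v = (1, 3, 1) (row i of K equals u_i·v^T). A rank-one matrix u v^T satisfies K u = u (v·u) and kills the (2)-dimensional subspace v^⊥, so its characteristic polynomial is lambda^2 (lambda - v·u) with v·u = tr K = 1. Hence the eigenvalues of I - K are 1 (multiplicity 2) and 1 - (1) = 0, so det(I - K) = 0. (Direct check: I - K =
[[0, -3, -1],
 [-1, -2, -1],
 [3, 9, 4]]
has determinant 0.) So 1 is an eigenvalue of K and (I - K) is not invertible. The finite-dimensional Fredholm alternative says: either (I - K) is invertible, or ker(I - K) ≠ {0} and then range(I - K) = ker((I - K)^*)^⊥, with dim ker(I - K) = dim ker((I - K)^*). We are in the second case, so we need both kernels. Kernel of I - K: (I - K) u = u - u (v·u) = u - u = 0, so ker(I - K) = span{u} = span{(1, 1, -3)} (it is exactly 1-dimensional because rank(I - K) = 2). Kernel of the adjoint: K is real, so (I - K)^* = I - K^T = I - v u^T, and (I - v u^T) v = v - v (u·v) = 0; hence ker((I - K)^*) = span{v} = span{(1, 3, 1)}. Therefore (I - K) x = y is solvable iff <y, v> = 0, i.e. iff y_1 + 3y_2 + y_3 = 0. When this holds, K y = u (v·y) = 0, so (I - K) y = y and x = y is a particular solution; the full solution set is the line x = y + c·u = y + c·(1, 1, -3), c ∈ C.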